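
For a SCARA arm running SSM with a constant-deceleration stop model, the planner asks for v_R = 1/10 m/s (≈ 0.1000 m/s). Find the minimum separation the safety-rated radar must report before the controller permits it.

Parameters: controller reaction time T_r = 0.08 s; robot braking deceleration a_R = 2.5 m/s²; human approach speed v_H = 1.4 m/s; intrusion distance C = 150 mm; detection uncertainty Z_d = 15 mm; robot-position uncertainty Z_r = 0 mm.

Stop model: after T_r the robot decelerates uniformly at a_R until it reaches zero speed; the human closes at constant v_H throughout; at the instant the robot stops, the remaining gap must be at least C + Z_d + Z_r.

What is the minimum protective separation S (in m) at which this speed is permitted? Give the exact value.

T_s = v_R/a_R = (1/10)/(5/2) = 0.0400 s
reaction-phase robot travel = 0.1000·0.0800 = 0.0080 m
braking distance = 0.1000²/(2·2.5000) = 0.0020 m
person approaches 1.4000·(0.0800+0.0400) = 0.1680 m
residual clearance needed = 0.1500+0.0150+0.0000 = 0.1650 m
S_min ≈ 0.0080+0.0020+0.1680+0.1650  ⇒  S_min = 343/1000 m

S_min = 343/1000 m = 0.3430 m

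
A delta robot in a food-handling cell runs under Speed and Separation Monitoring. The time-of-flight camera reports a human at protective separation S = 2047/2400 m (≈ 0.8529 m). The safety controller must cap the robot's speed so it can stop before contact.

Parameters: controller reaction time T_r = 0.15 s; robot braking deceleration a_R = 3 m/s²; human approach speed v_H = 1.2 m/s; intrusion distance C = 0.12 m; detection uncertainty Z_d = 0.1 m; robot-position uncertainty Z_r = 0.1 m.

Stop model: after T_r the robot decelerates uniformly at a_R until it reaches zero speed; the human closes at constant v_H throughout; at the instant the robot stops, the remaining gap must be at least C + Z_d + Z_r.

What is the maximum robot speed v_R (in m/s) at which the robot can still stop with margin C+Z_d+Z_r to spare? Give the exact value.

at the boundary: (1/6)·v² + (11/20)·v + (-847/2400) = 0
  disc = (11/20)² − 4·(1/6)·(-847/2400) = 121/225 ; √disc = 11/15
  v_R = (−(11/20) + 11/15) / (2·(1/6)) = 11/20 m/s
check:
T_s = v_R/a_R = (11/20)/3 = 0.1833 s
robot covers v_R·T_r = 0.5500·0.1500 = 0.0825 m before braking
braking distance = 0.5500²/(2·3.0000) = 0.0504 m
human closes 1.2000·0.3333 = 0.4000 m
margins: 0.1200+0.1000+0.1000 = 0.3200 m
sum ≈ 0.0825+0.0504+0.4000+0.3200 ≈ 0.8529 m = S ✓

v_R_max = 11/20 m/s = 0.5500 m/s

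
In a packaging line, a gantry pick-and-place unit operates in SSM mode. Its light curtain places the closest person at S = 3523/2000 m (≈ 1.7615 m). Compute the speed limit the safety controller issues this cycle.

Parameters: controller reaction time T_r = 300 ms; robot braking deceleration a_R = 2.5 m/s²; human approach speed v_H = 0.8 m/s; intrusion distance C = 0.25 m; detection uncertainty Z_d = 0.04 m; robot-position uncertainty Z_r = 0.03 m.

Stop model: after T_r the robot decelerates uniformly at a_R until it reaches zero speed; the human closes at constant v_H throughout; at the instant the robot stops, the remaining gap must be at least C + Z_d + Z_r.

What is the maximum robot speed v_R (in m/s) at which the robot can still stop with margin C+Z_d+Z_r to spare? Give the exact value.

quadratic (1/5)·v² + (31/50)·v + (-2403/2000) = 0
  disc = (31/50)² − 4·(1/5)·(-2403/2000) = 841/625 ; √disc = 29/25
  v_R = (−(31/50) + 29/25) / (2·(1/5)) = 27/20 m/s
check:
stop time T_s = (27/20)/(5/2) = 0.5400 s
robot covers v_R·T_r = 1.3500·0.3000 = 0.4050 m before braking
braking distance = 1.3500²/(2·2.5000) = 0.3645 m
human closes 0.8000·0.8400 = 0.6720 m
margins: 0.2500+0.0400+0.0300 = 0.3200 m
sum ≈ 0.4050+0.3645+0.6720+0.3200 ≈ 1.7615 m = S ✓

v_R_max = 27/20 m/s = 1.3500 m/s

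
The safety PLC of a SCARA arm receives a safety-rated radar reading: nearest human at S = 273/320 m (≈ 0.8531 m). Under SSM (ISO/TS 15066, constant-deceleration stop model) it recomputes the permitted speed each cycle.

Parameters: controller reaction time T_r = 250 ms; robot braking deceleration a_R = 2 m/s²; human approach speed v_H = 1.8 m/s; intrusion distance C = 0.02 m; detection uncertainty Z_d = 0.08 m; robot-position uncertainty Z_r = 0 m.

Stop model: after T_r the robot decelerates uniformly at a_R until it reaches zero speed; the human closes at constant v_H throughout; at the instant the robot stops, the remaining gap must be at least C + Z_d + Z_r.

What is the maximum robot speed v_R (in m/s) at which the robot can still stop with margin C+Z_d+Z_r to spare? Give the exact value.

at the boundary: (1/4)·v² + (23/20)·v + (-97/320) = 0
  disc = (23/20)² − 4·(1/4)·(-97/320) = 2601/1600 ; √disc = 51/40
  v_R = (−(23/20) + 51/40) / (2·(1/4)) = 1/4 m/s
check:
stop time T_s = (1/4)/2 = 0.1250 s
robot in T_r: 0.2500·0.2500 = 0.0625 m
robot covers 0.2500·0.1250 − ½·2.0000·0.1250² = 0.0156 m while stopping
human closes 1.8000·0.3750 = 0.6750 m
margins: 0.0200+0.0800+0.0000 = 0.1000 m
sum ≈ 0.0625+0.0156+0.6750+0.1000 ≈ 0.8531 m = S ✓

v_R_max = 1/4 m/s = 0.2500 m/s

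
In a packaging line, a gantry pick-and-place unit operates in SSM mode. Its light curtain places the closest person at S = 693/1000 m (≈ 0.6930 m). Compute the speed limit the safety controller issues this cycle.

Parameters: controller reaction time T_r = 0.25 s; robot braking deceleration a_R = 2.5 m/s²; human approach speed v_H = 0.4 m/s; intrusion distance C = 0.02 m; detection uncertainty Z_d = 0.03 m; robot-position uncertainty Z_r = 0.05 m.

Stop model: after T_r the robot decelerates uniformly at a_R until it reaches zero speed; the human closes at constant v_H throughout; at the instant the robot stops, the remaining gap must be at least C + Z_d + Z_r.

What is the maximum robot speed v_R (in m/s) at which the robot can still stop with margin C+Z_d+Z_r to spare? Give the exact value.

quadratic (1/5)·v² + (41/100)·v + (-493/1000) = 0
  disc = (41/100)² − 4·(1/5)·(-493/1000) = 9/16 ; √disc = 3/4
  v_R = (−(41/100) + 3/4) / (2·(1/5)) = 17/20 m/s
check:
stop time T_s = (17/20)/(5/2) = 0.3400 s
robot in T_r: 0.8500·0.2500 = 0.2125 m
robot covers 0.8500·0.3400 − ½·2.5000·0.3400² = 0.1445 m while stopping
human closes 0.4000·0.5900 = 0.2360 m
residual clearance needed = 0.0200+0.0300+0.0500 = 0.1000 m
sum ≈ 0.2125+0.1445+0.2360+0.1000 ≈ 0.6930 m = S ✓

v_R_max = 17/20 m/s = 0.8500 m/s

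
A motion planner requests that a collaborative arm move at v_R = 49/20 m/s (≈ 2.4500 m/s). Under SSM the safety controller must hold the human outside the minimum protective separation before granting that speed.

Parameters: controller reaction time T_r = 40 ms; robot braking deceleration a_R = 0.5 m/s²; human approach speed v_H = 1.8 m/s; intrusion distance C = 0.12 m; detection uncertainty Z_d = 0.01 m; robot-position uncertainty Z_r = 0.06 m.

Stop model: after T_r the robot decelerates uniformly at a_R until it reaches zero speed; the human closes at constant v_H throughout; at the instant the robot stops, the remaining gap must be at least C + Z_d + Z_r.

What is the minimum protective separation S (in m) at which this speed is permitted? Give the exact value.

stop time T_s = (49/20)/(1/2) = 4.9000 s
robot in T_r: 2.4500·0.0400 = 0.0980 m
robot covers 2.4500·4.9000 − ½·0.5000·4.9000² = 6.0025 m while stopping
human closes 1.8000·4.9400 = 8.8920 m
margins: 0.1200+0.0100+0.0600 = 0.1900 m
S_min ≈ 0.0980+6.0025+8.8920+0.1900  ⇒  S_min = 6073/400 m

S_min = 6073/400 m = 15.1825 m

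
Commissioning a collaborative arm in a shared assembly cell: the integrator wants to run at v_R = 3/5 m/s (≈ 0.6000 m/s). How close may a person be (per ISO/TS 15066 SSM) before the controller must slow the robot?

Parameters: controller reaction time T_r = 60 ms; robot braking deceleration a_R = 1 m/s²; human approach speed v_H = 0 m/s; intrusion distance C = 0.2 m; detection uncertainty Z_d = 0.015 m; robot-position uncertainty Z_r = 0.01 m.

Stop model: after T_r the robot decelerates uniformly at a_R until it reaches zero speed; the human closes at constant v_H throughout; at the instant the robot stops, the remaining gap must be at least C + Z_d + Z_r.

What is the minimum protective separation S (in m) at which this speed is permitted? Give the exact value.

braking lasts T_s = (3/5)/1 = 0.6000 s
robot in T_r: 0.6000·0.0600 = 0.0360 m
robot under decel: 0.6000²/(2·1.0000) = 0.1800 m
human over T_r+T_s: 0.0000·(0.0600+0.6000) = 0.0000 m
residual clearance needed = 0.2000+0.0150+0.0100 = 0.2250 m
S_min ≈ 0.0360+0.1800+0.0000+0.2250  ⇒  S_min = 441/1000 m

S_min = 441/1000 m = 0.4410 m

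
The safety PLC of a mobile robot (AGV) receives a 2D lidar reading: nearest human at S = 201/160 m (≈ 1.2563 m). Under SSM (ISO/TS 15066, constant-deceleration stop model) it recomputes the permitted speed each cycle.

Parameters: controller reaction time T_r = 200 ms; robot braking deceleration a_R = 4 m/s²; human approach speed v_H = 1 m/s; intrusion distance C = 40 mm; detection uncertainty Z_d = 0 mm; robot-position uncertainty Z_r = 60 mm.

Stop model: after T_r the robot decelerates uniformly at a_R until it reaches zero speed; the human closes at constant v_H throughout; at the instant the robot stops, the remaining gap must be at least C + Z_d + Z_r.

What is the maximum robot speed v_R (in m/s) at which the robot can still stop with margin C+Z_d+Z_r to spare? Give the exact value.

collect terms ⇒ (1/8)·v_R² + (9/20)·v_R + (-153/160) = 0
  disc = (9/20)² − 4·(1/8)·(-153/160) = 1089/1600 ; √disc = 33/40
  v_R = (−(9/20) + 33/40) / (2·(1/8)) = 3/2 m/s
check:
T_s = v_R/a_R = (3/2)/4 = 0.3750 s
robot covers v_R·T_r = 1.5000·0.2000 = 0.3000 m before braking
robot covers 1.5000·0.3750 − ½·4.0000·0.3750² = 0.2812 m while stopping
person approaches 1.0000·(0.2000+0.3750) = 0.5750 m
margins: 0.0400+0.0000+0.0600 = 0.1000 m
sum ≈ 0.3000+0.2812+0.5750+0.1000 ≈ 1.2563 m = S ✓

v_R_max = 3/2 m/s = 1.5000 m/s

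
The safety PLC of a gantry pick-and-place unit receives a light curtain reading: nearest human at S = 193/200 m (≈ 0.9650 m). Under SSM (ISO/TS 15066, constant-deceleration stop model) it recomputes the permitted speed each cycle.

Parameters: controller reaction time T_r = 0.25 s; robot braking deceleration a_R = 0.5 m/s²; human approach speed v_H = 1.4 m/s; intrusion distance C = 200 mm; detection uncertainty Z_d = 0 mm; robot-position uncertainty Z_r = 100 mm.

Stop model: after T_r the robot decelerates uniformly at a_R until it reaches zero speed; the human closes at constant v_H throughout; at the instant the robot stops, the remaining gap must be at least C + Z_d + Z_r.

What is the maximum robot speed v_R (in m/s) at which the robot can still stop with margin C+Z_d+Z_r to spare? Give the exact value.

v_R_max = 1/10 m/s = 0.1000 m/s

quadratic (1)·v² + (61/20)·v + (-63/200) = 0
  disc = (61/20)² − 4·(1)·(-63/200) = 169/16 ; √disc = 13/4
  v_R = (−(61/20) + 13/4) / (2·(1)) = 1/10 m/s
check:
stop time T_s = (1/10)/(1/2) = 0.2000 s
reaction-phase robot travel = 0.1000·0.2500 = 0.0250 m
braking distance = 0.1000²/(2·0.5000) = 0.0100 m
person approaches 1.4000·(0.2500+0.2000) = 0.6300 m
C+Z_d+Z_r = 0.2000+0.0000+0.1000 = 0.3000 m
sum ≈ 0.0250+0.0100+0.6300+0.3000 ≈ 0.9650 m = S ✓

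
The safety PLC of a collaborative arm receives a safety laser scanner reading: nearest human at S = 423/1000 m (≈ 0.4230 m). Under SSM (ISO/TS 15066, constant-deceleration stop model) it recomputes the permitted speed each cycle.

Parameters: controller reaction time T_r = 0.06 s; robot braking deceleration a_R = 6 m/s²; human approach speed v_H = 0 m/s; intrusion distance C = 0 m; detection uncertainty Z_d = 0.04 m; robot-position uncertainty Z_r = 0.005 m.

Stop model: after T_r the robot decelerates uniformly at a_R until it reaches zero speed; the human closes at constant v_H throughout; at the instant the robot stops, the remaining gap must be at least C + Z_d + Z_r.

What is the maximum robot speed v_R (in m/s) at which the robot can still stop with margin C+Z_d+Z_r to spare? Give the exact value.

v_R_max = 9/5 m/s = 1.8000 m/s

at the boundary: (1/12)·v² + (3/50)·v + (-189/500) = 0
  disc = (3/50)² − 4·(1/12)·(-189/500) = 81/625 ; √disc = 9/25
  v_R = (−(3/50) + 9/25) / (2·(1/12)) = 9/5 m/s
check:
stop time T_s = (9/5)/6 = 0.3000 s
robot in T_r: 1.8000·0.0600 = 0.1080 m
robot under decel: 1.8000²/(2·6.0000) = 0.2700 m
person approaches 0.0000·(0.0600+0.3000) = 0.0000 m
margins: 0.0000+0.0400+0.0050 = 0.0450 m
sum ≈ 0.1080+0.2700+0.0000+0.0450 ≈ 0.4230 m = S ✓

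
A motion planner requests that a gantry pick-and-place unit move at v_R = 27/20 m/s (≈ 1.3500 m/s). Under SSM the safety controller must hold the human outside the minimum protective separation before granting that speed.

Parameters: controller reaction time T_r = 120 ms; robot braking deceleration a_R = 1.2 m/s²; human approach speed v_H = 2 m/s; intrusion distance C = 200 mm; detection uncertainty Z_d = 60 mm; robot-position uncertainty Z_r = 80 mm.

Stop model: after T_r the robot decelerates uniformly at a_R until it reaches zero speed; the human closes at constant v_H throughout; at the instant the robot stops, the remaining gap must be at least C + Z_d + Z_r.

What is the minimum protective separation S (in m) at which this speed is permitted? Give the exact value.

S_min = 30011/8000 m = 3.7514 m

T_s = v_R/a_R = (27/20)/(6/5) = 1.1250 s
reaction-phase robot travel = 1.3500·0.1200 = 0.1620 m
robot covers 1.3500·1.1250 − ½·1.2000·1.1250² = 0.7594 m while stopping
person approaches 2.0000·(0.1200+1.1250) = 2.4900 m
C+Z_d+Z_r = 0.2000+0.0600+0.0800 = 0.3400 m
S_min ≈ 0.1620+0.7594+2.4900+0.3400  ⇒  S_min = 30011/8000 m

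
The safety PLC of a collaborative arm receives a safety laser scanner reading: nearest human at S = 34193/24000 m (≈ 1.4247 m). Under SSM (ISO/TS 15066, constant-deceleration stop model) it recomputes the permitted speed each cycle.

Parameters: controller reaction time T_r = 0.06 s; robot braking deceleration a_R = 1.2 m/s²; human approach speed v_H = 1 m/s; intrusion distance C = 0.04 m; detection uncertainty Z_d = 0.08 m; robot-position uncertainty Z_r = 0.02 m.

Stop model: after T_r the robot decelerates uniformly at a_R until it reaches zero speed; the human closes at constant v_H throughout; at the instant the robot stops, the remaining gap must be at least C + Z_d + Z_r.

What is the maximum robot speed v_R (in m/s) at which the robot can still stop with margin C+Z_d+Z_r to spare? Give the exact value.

at the boundary: (5/12)·v² + (67/75)·v + (-29393/24000) = 0
  disc = (67/75)² − 4·(5/12)·(-29393/24000) = 113569/40000 ; √disc = 337/200
  v_R = (−(67/75) + 337/200) / (2·(5/12)) = 19/20 m/s
check:
stop time T_s = (19/20)/(6/5) = 0.7917 s
robot in T_r: 0.9500·0.0600 = 0.0570 m
robot under decel: 0.9500²/(2·1.2000) = 0.3760 m
human over T_r+T_s: 1.0000·(0.0600+0.7917) = 0.8517 m
C+Z_d+Z_r = 0.0400+0.0800+0.0200 = 0.1400 m
sum ≈ 0.0570+0.3760+0.8517+0.1400 ≈ 1.4247 m = S ✓

v_R_max = 19/20 m/s = 0.9500 m/s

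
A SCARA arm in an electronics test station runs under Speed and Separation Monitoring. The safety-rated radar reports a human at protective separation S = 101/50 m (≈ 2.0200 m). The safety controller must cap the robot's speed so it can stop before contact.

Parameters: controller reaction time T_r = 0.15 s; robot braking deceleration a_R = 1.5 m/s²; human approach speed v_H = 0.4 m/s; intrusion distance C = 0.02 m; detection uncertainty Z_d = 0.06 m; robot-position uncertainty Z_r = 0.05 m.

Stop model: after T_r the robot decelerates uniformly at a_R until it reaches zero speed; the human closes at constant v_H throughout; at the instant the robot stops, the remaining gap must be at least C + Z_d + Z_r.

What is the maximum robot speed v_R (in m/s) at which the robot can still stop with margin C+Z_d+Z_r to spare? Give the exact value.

v_R_max = 9/5 m/s = 1.8000 m/s

collect terms ⇒ (1/3)·v_R² + (5/12)·v_R + (-183/100) = 0
  disc = (5/12)² − 4·(1/3)·(-183/100) = 9409/3600 ; √disc = 97/60
  v_R = (−(5/12) + 97/60) / (2·(1/3)) = 9/5 m/s
check:
T_s = v_R/a_R = (9/5)/(3/2) = 1.2000 s
reaction-phase robot travel = 1.8000·0.1500 = 0.2700 m
robot under decel: 1.8000²/(2·1.5000) = 1.0800 m
person approaches 0.4000·(0.1500+1.2000) = 0.5400 m
residual clearance needed = 0.0200+0.0600+0.0500 = 0.1300 m
sum ≈ 0.2700+1.0800+0.5400+0.1300 ≈ 2.0200 m = S ✓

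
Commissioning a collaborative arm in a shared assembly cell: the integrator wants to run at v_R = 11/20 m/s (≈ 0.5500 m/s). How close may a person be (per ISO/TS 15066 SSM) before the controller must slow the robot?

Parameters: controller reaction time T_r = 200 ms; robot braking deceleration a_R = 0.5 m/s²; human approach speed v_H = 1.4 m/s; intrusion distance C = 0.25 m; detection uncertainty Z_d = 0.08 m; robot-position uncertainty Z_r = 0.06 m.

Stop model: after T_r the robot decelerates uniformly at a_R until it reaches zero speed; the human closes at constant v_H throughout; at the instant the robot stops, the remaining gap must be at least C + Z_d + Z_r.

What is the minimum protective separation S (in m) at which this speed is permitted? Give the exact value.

braking lasts T_s = (11/20)/(1/2) = 1.1000 s
robot covers v_R·T_r = 0.5500·0.2000 = 0.1100 m before braking
robot covers 0.5500·1.1000 − ½·0.5000·1.1000² = 0.3025 m while stopping
person approaches 1.4000·(0.2000+1.1000) = 1.8200 m
margins: 0.2500+0.0800+0.0600 = 0.3900 m
S_min ≈ 0.1100+0.3025+1.8200+0.3900  ⇒  S_min = 1049/400 m

S_min = 1049/400 m = 2.6225 m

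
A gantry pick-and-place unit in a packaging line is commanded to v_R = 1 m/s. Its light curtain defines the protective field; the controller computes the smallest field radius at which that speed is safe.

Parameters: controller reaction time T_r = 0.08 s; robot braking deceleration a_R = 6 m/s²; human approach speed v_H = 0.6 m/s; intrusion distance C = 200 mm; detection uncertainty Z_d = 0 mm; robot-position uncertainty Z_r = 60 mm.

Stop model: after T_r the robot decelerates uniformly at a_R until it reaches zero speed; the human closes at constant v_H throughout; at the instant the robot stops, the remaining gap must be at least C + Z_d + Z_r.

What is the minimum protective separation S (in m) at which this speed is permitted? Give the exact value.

T_s = v_R/a_R = 1/6 = 0.1667 s
robot covers v_R·T_r = 1.0000·0.0800 = 0.0800 m before braking
robot covers 1.0000·0.1667 − ½·6.0000·0.1667² = 0.0833 m while stopping
human closes 0.6000·0.2467 = 0.1480 m
margins: 0.2000+0.0000+0.0600 = 0.2600 m
S_min ≈ 0.0800+0.0833+0.1480+0.2600  ⇒  S_min = 857/1500 m

S_min = 857/1500 m = 0.5713 m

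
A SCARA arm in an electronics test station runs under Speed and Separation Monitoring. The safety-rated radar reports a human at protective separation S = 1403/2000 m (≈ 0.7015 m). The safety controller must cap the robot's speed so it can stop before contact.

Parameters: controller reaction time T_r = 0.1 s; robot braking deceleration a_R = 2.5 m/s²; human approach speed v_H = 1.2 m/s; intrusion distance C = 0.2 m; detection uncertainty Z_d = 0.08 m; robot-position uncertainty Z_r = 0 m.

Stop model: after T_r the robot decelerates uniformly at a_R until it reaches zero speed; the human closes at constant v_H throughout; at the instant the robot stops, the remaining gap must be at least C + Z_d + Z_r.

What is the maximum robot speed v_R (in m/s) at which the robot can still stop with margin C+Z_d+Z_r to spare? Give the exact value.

collect terms ⇒ (1/5)·v_R² + (29/50)·v_R + (-603/2000) = 0
  disc = (29/50)² − 4·(1/5)·(-603/2000) = 361/625 ; √disc = 19/25
  v_R = (−(29/50) + 19/25) / (2·(1/5)) = 9/20 m/s
check:
stop time T_s = (9/20)/(5/2) = 0.1800 s
robot in T_r: 0.4500·0.1000 = 0.0450 m
robot under decel: 0.4500²/(2·2.5000) = 0.0405 m
human over T_r+T_s: 1.2000·(0.1000+0.1800) = 0.3360 m
residual clearance needed = 0.2000+0.0800+0.0000 = 0.2800 m
sum ≈ 0.0450+0.0405+0.3360+0.2800 ≈ 0.7015 m = S ✓

v_R_max = 9/20 m/s = 0.4500 m/s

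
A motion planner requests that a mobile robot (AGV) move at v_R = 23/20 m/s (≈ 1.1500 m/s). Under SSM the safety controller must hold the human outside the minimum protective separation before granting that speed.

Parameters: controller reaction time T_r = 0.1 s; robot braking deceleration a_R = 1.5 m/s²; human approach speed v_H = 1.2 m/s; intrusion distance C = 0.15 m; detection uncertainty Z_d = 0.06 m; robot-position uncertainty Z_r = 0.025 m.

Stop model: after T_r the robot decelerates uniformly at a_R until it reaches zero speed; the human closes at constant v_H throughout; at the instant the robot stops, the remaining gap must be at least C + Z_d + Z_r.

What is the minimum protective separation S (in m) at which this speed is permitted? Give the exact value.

stop time T_s = (23/20)/(3/2) = 0.7667 s
robot covers v_R·T_r = 1.1500·0.1000 = 0.1150 m before braking
braking distance = 1.1500²/(2·1.5000) = 0.4408 m
human over T_r+T_s: 1.2000·(0.1000+0.7667) = 1.0400 m
margins: 0.1500+0.0600+0.0250 = 0.2350 m
S_min ≈ 0.1150+0.4408+1.0400+0.2350  ⇒  S_min = 2197/1200 m

S_min = 2197/1200 m = 1.8308 m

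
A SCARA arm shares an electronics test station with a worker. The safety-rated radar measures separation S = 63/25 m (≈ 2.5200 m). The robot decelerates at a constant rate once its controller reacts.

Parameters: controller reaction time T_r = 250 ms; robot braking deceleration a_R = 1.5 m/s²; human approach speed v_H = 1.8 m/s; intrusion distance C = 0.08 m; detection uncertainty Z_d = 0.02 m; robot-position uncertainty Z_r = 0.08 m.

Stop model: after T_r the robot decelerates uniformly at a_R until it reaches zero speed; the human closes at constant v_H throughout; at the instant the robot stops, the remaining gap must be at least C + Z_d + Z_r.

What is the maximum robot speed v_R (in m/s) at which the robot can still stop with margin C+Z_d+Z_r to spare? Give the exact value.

v_R_max = 21/20 m/s = 1.0500 m/s

at the boundary: (1/3)·v² + (29/20)·v + (-189/100) = 0
  disc = (29/20)² − 4·(1/3)·(-189/100) = 1849/400 ; √disc = 43/20
  v_R = (−(29/20) + 43/20) / (2·(1/3)) = 21/20 m/s
check:
stop time T_s = (21/20)/(3/2) = 0.7000 s
reaction-phase robot travel = 1.0500·0.2500 = 0.2625 m
robot covers 1.0500·0.7000 − ½·1.5000·0.7000² = 0.3675 m while stopping
human over T_r+T_s: 1.8000·(0.2500+0.7000) = 1.7100 m
C+Z_d+Z_r = 0.0800+0.0200+0.0800 = 0.1800 m
sum ≈ 0.2625+0.3675+1.7100+0.1800 ≈ 2.5200 m = S ✓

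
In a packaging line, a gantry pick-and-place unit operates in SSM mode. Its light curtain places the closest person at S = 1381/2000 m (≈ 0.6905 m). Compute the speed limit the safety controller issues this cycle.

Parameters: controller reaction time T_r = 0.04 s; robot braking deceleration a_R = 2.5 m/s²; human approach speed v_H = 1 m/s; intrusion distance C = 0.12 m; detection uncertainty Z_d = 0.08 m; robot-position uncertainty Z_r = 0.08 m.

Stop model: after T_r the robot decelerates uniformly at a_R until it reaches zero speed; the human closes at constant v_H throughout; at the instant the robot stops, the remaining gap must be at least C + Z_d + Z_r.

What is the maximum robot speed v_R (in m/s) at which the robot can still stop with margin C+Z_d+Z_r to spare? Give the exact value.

quadratic (1/5)·v² + (11/25)·v + (-741/2000) = 0
  disc = (11/25)² − 4·(1/5)·(-741/2000) = 49/100 ; √disc = 7/10
  v_R = (−(11/25) + 7/10) / (2·(1/5)) = 13/20 m/s
check:
T_s = v_R/a_R = (13/20)/(5/2) = 0.2600 s
reaction-phase robot travel = 0.6500·0.0400 = 0.0260 m
robot under decel: 0.6500²/(2·2.5000) = 0.0845 m
human over T_r+T_s: 1.0000·(0.0400+0.2600) = 0.3000 m
C+Z_d+Z_r = 0.1200+0.0800+0.0800 = 0.2800 m
sum ≈ 0.0260+0.0845+0.3000+0.2800 ≈ 0.6905 m = S ✓

v_R_max = 13/20 m/s = 0.6500 m/s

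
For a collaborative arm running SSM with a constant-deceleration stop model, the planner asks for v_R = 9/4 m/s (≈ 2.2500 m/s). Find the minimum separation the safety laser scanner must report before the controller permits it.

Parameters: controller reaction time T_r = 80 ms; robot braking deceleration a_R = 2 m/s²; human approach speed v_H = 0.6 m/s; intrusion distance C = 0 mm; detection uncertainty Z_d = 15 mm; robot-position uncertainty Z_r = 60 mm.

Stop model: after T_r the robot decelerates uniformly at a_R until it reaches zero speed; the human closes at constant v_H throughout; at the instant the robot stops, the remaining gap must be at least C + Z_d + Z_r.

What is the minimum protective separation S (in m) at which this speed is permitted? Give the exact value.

S_min = 17949/8000 m = 2.2436 m

stop time T_s = (9/4)/2 = 1.1250 s
robot covers v_R·T_r = 2.2500·0.0800 = 0.1800 m before braking
robot under decel: 2.2500²/(2·2.0000) = 1.2656 m
human closes 0.6000·1.2050 = 0.7230 m
residual clearance needed = 0.0000+0.0150+0.0600 = 0.0750 m
S_min ≈ 0.1800+1.2656+0.7230+0.0750  ⇒  S_min = 17949/8000 m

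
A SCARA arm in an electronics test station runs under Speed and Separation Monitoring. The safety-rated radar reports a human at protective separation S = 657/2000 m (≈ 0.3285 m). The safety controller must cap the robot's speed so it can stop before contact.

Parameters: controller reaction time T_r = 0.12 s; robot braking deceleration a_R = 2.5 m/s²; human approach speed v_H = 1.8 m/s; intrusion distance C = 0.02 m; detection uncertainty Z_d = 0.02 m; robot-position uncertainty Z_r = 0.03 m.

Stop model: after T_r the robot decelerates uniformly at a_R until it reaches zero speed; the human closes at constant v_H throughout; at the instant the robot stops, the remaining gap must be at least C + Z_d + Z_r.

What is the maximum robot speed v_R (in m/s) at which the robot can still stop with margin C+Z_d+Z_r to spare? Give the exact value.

v_R_max = 1/20 m/s = 0.0500 m/s

quadratic (1/5)·v² + (21/25)·v + (-17/400) = 0
  disc = (21/25)² − 4·(1/5)·(-17/400) = 1849/2500 ; √disc = 43/50
  v_R = (−(21/25) + 43/50) / (2·(1/5)) = 1/20 m/s
check:
braking lasts T_s = (1/20)/(5/2) = 0.0200 s
robot covers v_R·T_r = 0.0500·0.1200 = 0.0060 m before braking
robot covers 0.0500·0.0200 − ½·2.5000·0.0200² = 0.0005 m while stopping
person approaches 1.8000·(0.1200+0.0200) = 0.2520 m
C+Z_d+Z_r = 0.0200+0.0200+0.0300 = 0.0700 m
sum ≈ 0.0060+0.0005+0.2520+0.0700 ≈ 0.3285 m = S ✓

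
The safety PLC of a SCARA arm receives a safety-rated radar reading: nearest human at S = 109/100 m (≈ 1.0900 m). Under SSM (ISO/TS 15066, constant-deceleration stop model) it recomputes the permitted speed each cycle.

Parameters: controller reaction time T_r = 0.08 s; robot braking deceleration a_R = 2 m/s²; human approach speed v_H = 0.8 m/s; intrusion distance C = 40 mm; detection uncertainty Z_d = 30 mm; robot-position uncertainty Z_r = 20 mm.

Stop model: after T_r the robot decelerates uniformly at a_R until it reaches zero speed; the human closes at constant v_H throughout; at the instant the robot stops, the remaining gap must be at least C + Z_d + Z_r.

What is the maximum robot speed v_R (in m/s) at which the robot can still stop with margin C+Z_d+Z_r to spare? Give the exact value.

collect terms ⇒ (1/4)·v_R² + (12/25)·v_R + (-117/125) = 0
  disc = (12/25)² − 4·(1/4)·(-117/125) = 729/625 ; √disc = 27/25
  v_R = (−(12/25) + 27/25) / (2·(1/4)) = 6/5 m/s
check:
braking lasts T_s = (6/5)/2 = 0.6000 s
reaction-phase robot travel = 1.2000·0.0800 = 0.0960 m
robot covers 1.2000·0.6000 − ½·2.0000·0.6000² = 0.3600 m while stopping
human closes 0.8000·0.6800 = 0.5440 m
residual clearance needed = 0.0400+0.0300+0.0200 = 0.0900 m
sum ≈ 0.0960+0.3600+0.5440+0.0900 ≈ 1.0900 m = S ✓

v_R_max = 6/5 m/s = 1.2000 m/s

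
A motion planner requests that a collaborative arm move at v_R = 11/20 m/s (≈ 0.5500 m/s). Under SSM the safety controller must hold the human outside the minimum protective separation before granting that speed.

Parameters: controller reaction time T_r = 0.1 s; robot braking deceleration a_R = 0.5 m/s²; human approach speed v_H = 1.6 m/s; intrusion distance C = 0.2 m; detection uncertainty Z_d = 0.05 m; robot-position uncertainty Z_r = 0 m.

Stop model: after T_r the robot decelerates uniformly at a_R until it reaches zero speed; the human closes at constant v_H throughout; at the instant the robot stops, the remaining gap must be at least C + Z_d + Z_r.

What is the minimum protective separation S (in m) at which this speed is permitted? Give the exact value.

S_min = 1011/400 m = 2.5275 m

braking lasts T_s = (11/20)/(1/2) = 1.1000 s
robot in T_r: 0.5500·0.1000 = 0.0550 m
robot under decel: 0.5500²/(2·0.5000) = 0.3025 m
human over T_r+T_s: 1.6000·(0.1000+1.1000) = 1.9200 m
C+Z_d+Z_r = 0.2000+0.0500+0.0000 = 0.2500 m
S_min ≈ 0.0550+0.3025+1.9200+0.2500  ⇒  S_min = 1011/400 m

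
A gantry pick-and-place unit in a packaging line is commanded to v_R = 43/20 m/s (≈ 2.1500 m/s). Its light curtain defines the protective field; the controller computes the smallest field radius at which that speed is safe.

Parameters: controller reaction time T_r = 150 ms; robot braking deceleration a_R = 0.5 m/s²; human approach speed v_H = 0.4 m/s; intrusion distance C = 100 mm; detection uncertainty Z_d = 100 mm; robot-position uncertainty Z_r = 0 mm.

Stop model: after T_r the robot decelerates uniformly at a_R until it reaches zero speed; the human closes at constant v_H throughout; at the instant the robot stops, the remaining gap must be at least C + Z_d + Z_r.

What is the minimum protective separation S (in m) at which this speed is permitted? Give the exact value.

S_min = 277/40 m = 6.9250 m

stop time T_s = (43/20)/(1/2) = 4.3000 s
reaction-phase robot travel = 2.1500·0.1500 = 0.3225 m
robot under decel: 2.1500²/(2·0.5000) = 4.6225 m
human over T_r+T_s: 0.4000·(0.1500+4.3000) = 1.7800 m
margins: 0.1000+0.1000+0.0000 = 0.2000 m
S_min ≈ 0.3225+4.6225+1.7800+0.2000  ⇒  S_min = 277/40 m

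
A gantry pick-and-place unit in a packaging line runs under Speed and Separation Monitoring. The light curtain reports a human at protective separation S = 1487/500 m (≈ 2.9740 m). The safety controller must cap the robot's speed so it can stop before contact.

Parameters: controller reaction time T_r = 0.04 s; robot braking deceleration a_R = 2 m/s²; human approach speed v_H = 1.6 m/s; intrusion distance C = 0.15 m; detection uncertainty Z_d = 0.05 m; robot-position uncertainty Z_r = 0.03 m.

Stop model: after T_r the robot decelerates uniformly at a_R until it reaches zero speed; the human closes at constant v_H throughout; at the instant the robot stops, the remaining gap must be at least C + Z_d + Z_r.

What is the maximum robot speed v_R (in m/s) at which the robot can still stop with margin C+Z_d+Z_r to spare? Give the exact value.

v_R_max = 2 m/s = 2.0000 m/s

collect terms ⇒ (1/4)·v_R² + (21/25)·v_R + (-67/25) = 0
  disc = (21/25)² − 4·(1/4)·(-67/25) = 2116/625 ; √disc = 46/25
  v_R = (−(21/25) + 46/25) / (2·(1/4)) = 2 m/s
check:
T_s = v_R/a_R = 2/2 = 1.0000 s
robot in T_r: 2.0000·0.0400 = 0.0800 m
robot under decel: 2.0000²/(2·2.0000) = 1.0000 m
human closes 1.6000·1.0400 = 1.6640 m
residual clearance needed = 0.1500+0.0500+0.0300 = 0.2300 m
sum ≈ 0.0800+1.0000+1.6640+0.2300 ≈ 2.9740 m = S ✓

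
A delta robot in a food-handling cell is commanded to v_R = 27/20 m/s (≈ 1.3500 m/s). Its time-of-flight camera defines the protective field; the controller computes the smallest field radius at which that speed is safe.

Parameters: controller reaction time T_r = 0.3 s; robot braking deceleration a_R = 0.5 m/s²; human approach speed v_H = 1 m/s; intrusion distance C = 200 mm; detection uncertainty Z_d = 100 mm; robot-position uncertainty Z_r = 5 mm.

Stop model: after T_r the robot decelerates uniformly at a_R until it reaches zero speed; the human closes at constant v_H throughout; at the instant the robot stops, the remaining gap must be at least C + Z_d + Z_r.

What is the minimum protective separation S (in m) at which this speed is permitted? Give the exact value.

S_min = 2213/400 m = 5.5325 m

braking lasts T_s = (27/20)/(1/2) = 2.7000 s
robot covers v_R·T_r = 1.3500·0.3000 = 0.4050 m before braking
braking distance = 1.3500²/(2·0.5000) = 1.8225 m
human closes 1.0000·3.0000 = 3.0000 m
C+Z_d+Z_r = 0.2000+0.1000+0.0050 = 0.3050 m
S_min ≈ 0.4050+1.8225+3.0000+0.3050  ⇒  S_min = 2213/400 m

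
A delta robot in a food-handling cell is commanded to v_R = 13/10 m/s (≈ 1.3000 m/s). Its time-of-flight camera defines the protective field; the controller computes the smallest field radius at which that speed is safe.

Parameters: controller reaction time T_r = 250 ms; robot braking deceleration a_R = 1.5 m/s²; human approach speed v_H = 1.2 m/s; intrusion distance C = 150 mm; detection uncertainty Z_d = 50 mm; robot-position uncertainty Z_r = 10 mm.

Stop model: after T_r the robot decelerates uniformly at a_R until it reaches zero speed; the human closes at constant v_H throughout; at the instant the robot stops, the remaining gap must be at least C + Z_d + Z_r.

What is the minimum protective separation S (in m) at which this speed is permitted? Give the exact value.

braking lasts T_s = (13/10)/(3/2) = 0.8667 s
robot in T_r: 1.3000·0.2500 = 0.3250 m
braking distance = 1.3000²/(2·1.5000) = 0.5633 m
human over T_r+T_s: 1.2000·(0.2500+0.8667) = 1.3400 m
residual clearance needed = 0.1500+0.0500+0.0100 = 0.2100 m
S_min ≈ 0.3250+0.5633+1.3400+0.2100  ⇒  S_min = 1463/600 m

S_min = 1463/600 m = 2.4383 m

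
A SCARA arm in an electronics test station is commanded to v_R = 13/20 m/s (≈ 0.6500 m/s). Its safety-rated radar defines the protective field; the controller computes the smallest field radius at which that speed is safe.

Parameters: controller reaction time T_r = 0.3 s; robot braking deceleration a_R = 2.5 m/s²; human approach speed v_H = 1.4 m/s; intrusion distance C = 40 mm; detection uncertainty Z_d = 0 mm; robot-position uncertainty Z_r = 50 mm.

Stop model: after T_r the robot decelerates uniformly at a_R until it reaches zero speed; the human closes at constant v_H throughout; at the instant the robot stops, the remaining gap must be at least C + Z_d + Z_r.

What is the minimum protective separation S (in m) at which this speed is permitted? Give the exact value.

S_min = 2307/2000 m = 1.1535 m

stop time T_s = (13/20)/(5/2) = 0.2600 s
robot in T_r: 0.6500·0.3000 = 0.1950 m
braking distance = 0.6500²/(2·2.5000) = 0.0845 m
human over T_r+T_s: 1.4000·(0.3000+0.2600) = 0.7840 m
C+Z_d+Z_r = 0.0400+0.0000+0.0500 = 0.0900 m
S_min ≈ 0.1950+0.0845+0.7840+0.0900  ⇒  S_min = 2307/2000 m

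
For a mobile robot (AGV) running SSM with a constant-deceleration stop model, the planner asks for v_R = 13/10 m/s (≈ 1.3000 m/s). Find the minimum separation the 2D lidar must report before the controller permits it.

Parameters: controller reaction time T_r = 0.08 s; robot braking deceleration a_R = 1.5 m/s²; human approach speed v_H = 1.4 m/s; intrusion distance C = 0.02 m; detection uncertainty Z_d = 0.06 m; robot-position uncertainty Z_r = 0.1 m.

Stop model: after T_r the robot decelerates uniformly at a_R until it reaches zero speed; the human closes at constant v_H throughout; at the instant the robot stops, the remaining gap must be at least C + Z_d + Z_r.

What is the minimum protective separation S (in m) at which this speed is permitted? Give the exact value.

braking lasts T_s = (13/10)/(3/2) = 0.8667 s
robot in T_r: 1.3000·0.0800 = 0.1040 m
robot covers 1.3000·0.8667 − ½·1.5000·0.8667² = 0.5633 m while stopping
human closes 1.4000·0.9467 = 1.3253 m
margins: 0.0200+0.0600+0.1000 = 0.1800 m
S_min ≈ 0.1040+0.5633+1.3253+0.1800  ⇒  S_min = 3259/1500 m

S_min = 3259/1500 m = 2.1727 m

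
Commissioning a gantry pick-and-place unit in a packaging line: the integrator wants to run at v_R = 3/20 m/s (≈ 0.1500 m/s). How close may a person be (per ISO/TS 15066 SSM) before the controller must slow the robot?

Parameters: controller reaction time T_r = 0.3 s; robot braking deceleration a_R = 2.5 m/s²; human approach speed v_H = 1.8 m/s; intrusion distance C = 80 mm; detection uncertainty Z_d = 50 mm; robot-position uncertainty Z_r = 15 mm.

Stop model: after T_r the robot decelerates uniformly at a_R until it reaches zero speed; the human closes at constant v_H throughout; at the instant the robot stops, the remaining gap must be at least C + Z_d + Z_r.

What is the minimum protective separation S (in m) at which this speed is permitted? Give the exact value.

stop time T_s = (3/20)/(5/2) = 0.0600 s
robot covers v_R·T_r = 0.1500·0.3000 = 0.0450 m before braking
robot covers 0.1500·0.0600 − ½·2.5000·0.0600² = 0.0045 m while stopping
human closes 1.8000·0.3600 = 0.6480 m
C+Z_d+Z_r = 0.0800+0.0500+0.0150 = 0.1450 m
S_min ≈ 0.0450+0.0045+0.6480+0.1450  ⇒  S_min = 337/400 m

S_min = 337/400 m = 0.8425 m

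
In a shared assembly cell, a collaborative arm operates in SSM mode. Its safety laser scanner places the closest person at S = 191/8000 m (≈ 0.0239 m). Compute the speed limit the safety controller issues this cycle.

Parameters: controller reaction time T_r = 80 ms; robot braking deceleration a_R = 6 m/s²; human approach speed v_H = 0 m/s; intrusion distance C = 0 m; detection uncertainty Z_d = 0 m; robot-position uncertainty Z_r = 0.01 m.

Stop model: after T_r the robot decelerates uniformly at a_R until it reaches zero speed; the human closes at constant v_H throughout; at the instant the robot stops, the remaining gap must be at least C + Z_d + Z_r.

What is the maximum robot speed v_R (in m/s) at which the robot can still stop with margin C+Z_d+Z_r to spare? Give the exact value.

v_R_max = 3/20 m/s = 0.1500 m/s

quadratic (1/12)·v² + (2/25)·v + (-111/8000) = 0
  disc = (2/25)² − 4·(1/12)·(-111/8000) = 441/40000 ; √disc = 21/200
  v_R = (−(2/25) + 21/200) / (2·(1/12)) = 3/20 m/s
check:
stop time T_s = (3/20)/6 = 0.0250 s
robot in T_r: 0.1500·0.0800 = 0.0120 m
braking distance = 0.1500²/(2·6.0000) = 0.0019 m
human over T_r+T_s: 0.0000·(0.0800+0.0250) = 0.0000 m
C+Z_d+Z_r = 0.0000+0.0000+0.0100 = 0.0100 m
sum ≈ 0.0120+0.0019+0.0000+0.0100 ≈ 0.0239 m = S ✓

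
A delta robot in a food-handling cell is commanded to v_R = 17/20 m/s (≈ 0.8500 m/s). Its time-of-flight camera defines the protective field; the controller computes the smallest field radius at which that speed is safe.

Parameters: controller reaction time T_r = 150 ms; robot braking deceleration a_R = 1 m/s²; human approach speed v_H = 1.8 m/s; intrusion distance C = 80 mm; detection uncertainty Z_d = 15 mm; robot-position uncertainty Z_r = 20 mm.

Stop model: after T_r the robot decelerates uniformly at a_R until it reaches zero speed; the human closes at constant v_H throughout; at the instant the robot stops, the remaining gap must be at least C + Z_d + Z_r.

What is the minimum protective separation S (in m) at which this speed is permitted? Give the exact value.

S_min = 1923/800 m = 2.4038 m

T_s = v_R/a_R = (17/20)/1 = 0.8500 s
reaction-phase robot travel = 0.8500·0.1500 = 0.1275 m
robot covers 0.8500·0.8500 − ½·1.0000·0.8500² = 0.3613 m while stopping
human over T_r+T_s: 1.8000·(0.1500+0.8500) = 1.8000 m
residual clearance needed = 0.0800+0.0150+0.0200 = 0.1150 m
S_min ≈ 0.1275+0.3613+1.8000+0.1150  ⇒  S_min = 1923/800 m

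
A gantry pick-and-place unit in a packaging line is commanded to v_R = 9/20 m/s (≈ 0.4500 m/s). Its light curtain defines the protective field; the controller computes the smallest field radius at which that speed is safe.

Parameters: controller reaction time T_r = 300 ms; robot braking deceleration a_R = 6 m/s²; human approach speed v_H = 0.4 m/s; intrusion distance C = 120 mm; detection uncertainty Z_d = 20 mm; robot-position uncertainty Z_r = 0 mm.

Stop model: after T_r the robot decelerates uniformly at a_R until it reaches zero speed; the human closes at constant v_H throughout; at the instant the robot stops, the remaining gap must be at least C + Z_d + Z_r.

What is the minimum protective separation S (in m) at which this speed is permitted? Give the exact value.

braking lasts T_s = (9/20)/6 = 0.0750 s
robot in T_r: 0.4500·0.3000 = 0.1350 m
robot covers 0.4500·0.0750 − ½·6.0000·0.0750² = 0.0169 m while stopping
person approaches 0.4000·(0.3000+0.0750) = 0.1500 m
C+Z_d+Z_r = 0.1200+0.0200+0.0000 = 0.1400 m
S_min ≈ 0.1350+0.0169+0.1500+0.1400  ⇒  S_min = 707/1600 m

S_min = 707/1600 m = 0.4419 m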